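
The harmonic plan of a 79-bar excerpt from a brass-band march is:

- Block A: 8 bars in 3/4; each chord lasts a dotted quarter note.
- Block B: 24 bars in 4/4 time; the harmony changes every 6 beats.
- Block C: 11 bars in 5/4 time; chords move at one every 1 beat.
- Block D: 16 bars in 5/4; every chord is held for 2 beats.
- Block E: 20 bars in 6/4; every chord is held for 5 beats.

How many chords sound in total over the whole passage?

151 chords

A: 8 bars × 3 beats = 24 beats; 1.5 beats/chord → 16 chords.
B: 24 bars × 4 beats = 96 beats; 6 beats/chord → 16 chords.
C: 11 bars × 5 beats = 55 beats; 1 beat/chord → 55 chords.
D: 16 bars × 5 beats = 80 beats; 2 beats/chord → 40 chords.
E: 20 bars × 6 beats = 120 beats; 5 beats/chord → 24 chords.
Total: 16 + 16 + 55 + 40 + 24 = 151.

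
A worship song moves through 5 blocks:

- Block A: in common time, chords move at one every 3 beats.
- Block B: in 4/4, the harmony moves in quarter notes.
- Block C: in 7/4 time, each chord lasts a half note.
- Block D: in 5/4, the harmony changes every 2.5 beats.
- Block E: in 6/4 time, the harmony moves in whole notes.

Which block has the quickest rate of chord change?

A: 4 beats/bar ÷ 3 beats/chord = 4/3 chords/bar.
B: 4 beats/bar ÷ 1 beat/chord = 4 chords/bar.
C: 7 beats/bar ÷ 2 beats/chord = 3.5 chords/bar.
D: 5 beats/bar ÷ 2.5 beats/chord = 2 chords/bar.
E: 6 beats/bar ÷ 4 beats/chord = 1.5 chords/bar.
Fastest is B at 4 chords/bar.

Block B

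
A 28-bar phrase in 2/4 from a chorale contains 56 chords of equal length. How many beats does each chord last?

1 beat

28 bars × 2 beats/bar = 56 beats total.
56 beats ÷ 56 chords = 1 beats per chord.
(That is a quarter note.)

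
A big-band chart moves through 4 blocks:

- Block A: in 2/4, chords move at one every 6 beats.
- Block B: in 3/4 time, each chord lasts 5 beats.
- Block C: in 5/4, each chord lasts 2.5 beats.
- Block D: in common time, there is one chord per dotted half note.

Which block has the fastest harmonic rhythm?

A: 2 beats/bar ÷ 6 beats/chord = 1/3 chords/bar.
B: 3 beats/bar ÷ 5 beats/chord = 0.6 chords/bar.
C: 5 beats/bar ÷ 2.5 beats/chord = 2 chords/bar.
D: 4 beats/bar ÷ 3 beats/chord = 4/3 chords/bar.
Fastest is C at 2 chords/bar.

Block C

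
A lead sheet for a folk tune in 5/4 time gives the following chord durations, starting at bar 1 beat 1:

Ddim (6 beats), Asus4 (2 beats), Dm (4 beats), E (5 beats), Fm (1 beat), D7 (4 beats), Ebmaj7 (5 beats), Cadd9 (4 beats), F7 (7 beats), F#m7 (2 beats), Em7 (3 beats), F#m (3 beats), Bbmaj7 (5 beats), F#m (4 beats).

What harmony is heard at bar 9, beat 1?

Beat 1 of bar 9 is beat (9−1)×5 + 1 = 41 overall.
Running totals: Ddim ends at 6, Asus4 ends at 8, Dm ends at 12, E ends at 17, Fm ends at 18, D7 ends at 22, Ebmaj7 ends at 27, Cadd9 ends at 31, F7 ends at 38, F#m7 ends at 40, Em7 ends at 43.
Beat 41 falls within Em7.

Em7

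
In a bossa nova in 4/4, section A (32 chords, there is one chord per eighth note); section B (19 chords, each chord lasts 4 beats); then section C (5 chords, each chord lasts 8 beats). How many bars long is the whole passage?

A: 32 × 0.5 = 16 beats = 4 bars.
B: 19 × 4 = 76 beats = 19 bars.
C: 5 × 8 = 40 beats = 10 bars.
Total: 4 + 19 + 10 = 33 bars.

33 bars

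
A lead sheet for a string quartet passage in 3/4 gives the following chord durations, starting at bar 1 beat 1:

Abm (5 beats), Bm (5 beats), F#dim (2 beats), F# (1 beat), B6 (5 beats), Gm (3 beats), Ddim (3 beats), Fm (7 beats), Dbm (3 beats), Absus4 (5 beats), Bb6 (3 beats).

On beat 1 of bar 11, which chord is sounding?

Beat 1 of bar 11 is beat (11−1)×3 + 1 = 31 overall.
Running totals: Abm ends at 5, Bm ends at 10, F#dim ends at 12, F# ends at 13, B6 ends at 18, Gm ends at 21, Ddim ends at 24, Fm ends at 31.
Beat 31 falls within Fm.

Fm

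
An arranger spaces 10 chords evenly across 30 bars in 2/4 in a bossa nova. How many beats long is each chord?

6 beats

30 bars × 2 beats/bar = 60 beats total.
60 beats ÷ 10 chords = 6 beats per chord.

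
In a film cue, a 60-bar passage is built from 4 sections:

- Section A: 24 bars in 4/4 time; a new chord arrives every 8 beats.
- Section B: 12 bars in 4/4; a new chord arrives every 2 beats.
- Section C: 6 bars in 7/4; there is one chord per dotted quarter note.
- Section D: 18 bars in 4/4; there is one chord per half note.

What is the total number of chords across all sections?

A: 24 bars × 4 beats = 96 beats; 8 beats/chord → 12 chords.
B: 12 bars × 4 beats = 48 beats; 2 beats/chord → 24 chords.
C: 6 bars × 7 beats = 42 beats; 1.5 beats/chord → 28 chords.
D: 18 bars × 4 beats = 72 beats; 2 beats/chord → 36 chords.
Total: 12 + 24 + 28 + 36 = 100.

100 chords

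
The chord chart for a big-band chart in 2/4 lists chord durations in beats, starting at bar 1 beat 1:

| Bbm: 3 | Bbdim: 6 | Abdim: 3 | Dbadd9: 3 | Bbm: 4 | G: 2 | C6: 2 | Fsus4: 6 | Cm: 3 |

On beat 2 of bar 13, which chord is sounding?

Fsus4

Beat 2 of bar 13 is beat (13−1)×2 + 2 = 26 overall.
Running totals: Bbm ends at 3, Bbdim ends at 9, Abdim ends at 12, Dbadd9 ends at 15, Bbm ends at 19, G ends at 21, C6 ends at 23, Fsus4 ends at 29.
Beat 26 falls within Fsus4.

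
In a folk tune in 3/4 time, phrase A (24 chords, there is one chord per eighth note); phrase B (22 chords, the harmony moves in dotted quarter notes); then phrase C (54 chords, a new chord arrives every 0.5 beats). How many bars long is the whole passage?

A: 24 × 0.5 = 12 beats = 4 bars.
B: 22 × 1.5 = 33 beats = 11 bars.
C: 54 × 0.5 = 27 beats = 9 bars.
Total: 4 + 11 + 9 = 24 bars.

24 bars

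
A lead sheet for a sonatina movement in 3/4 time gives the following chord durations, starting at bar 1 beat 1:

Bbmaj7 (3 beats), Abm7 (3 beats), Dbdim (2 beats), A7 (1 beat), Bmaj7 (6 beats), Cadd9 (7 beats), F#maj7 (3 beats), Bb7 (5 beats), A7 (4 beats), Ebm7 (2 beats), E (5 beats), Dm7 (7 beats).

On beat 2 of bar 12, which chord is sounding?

Ebm7

Beat 2 of bar 12 is beat (12−1)×3 + 2 = 35 overall.
Running totals: Bbmaj7 ends at 3, Abm7 ends at 6, Dbdim ends at 8, A7 ends at 9, Bmaj7 ends at 15, Cadd9 ends at 22, F#maj7 ends at 25, Bb7 ends at 30, A7 ends at 34, Ebm7 ends at 36.
Beat 35 falls within Ebm7.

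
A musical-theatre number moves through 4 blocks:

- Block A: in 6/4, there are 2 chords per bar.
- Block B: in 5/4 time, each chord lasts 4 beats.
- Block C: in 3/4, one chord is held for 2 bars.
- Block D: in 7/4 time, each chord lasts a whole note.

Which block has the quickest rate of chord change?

A: each chord is 3 beats in 6/4, so 2 per bar.
B: each chord is 4 beats in 5/4, so 1.25 per bar.
C: each chord is 6 beats in 3/4, so 0.5 per bar.
D: each chord is 4 beats in 7/4, so 1.75 per bar.
Fastest is A at 2 chords/bar.

Block A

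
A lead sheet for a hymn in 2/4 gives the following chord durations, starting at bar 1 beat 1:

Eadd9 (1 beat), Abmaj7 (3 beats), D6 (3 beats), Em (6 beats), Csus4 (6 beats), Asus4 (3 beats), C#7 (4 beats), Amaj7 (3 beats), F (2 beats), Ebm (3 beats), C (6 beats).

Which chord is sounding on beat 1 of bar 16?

F

Beat 1 of bar 16 is beat (16−1)×2 + 1 = 31 overall.
Running totals: Eadd9 ends at 1, Abmaj7 ends at 4, D6 ends at 7, Em ends at 13, Csus4 ends at 19, Asus4 ends at 22, C#7 ends at 26, Amaj7 ends at 29, F ends at 31.
Beat 31 falls within F.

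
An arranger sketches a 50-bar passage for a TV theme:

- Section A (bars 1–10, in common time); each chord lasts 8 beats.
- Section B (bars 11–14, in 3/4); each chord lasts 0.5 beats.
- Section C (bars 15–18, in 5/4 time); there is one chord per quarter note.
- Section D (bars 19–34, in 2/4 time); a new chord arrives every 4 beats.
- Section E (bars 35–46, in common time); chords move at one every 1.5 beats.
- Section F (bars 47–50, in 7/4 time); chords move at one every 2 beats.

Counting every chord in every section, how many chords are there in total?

A: 10·4 = 40 beats, 40/8 = 5 chords.
B: 4·3 = 12 beats, 12/0.5 = 24 chords.
C: 4·5 = 20 beats, 20/1 = 20 chords.
D: 16·2 = 32 beats, 32/4 = 8 chords.
E: 12·4 = 48 beats, 48/1.5 = 32 chords.
F: 4·7 = 28 beats, 28/2 = 14 chords.
Total: 5 + 24 + 20 + 8 + 32 + 14 = 103.

103 chords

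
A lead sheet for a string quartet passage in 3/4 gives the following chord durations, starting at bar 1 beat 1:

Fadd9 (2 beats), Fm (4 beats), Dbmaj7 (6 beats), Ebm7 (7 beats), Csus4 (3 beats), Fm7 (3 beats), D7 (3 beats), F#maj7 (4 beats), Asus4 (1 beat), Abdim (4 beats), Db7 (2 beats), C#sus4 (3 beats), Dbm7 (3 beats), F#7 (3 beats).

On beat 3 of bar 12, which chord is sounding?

Beat 3 of bar 12 is beat (12−1)×3 + 3 = 36 overall.
Running totals: Fadd9 ends at 2, Fm ends at 6, Dbmaj7 ends at 12, Ebm7 ends at 19, Csus4 ends at 22, Fm7 ends at 25, D7 ends at 28, F#maj7 ends at 32, Asus4 ends at 33, Abdim ends at 37.
Beat 36 falls within Abdim.

Abdim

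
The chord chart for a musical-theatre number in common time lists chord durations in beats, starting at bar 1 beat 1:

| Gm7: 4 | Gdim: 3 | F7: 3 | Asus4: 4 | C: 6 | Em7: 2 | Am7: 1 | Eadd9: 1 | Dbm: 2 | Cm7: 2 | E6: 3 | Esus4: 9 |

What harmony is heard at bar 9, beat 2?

Esus4

Beat 2 of bar 9 is beat (9−1)×4 + 2 = 34 overall.
Running totals: Gm7 ends at 4, Gdim ends at 7, F7 ends at 10, Asus4 ends at 14, C ends at 20, Em7 ends at 22, Am7 ends at 23, Eadd9 ends at 24, Dbm ends at 26, Cm7 ends at 28, E6 ends at 31, Esus4 ends at 40.
Beat 34 falls within Esus4.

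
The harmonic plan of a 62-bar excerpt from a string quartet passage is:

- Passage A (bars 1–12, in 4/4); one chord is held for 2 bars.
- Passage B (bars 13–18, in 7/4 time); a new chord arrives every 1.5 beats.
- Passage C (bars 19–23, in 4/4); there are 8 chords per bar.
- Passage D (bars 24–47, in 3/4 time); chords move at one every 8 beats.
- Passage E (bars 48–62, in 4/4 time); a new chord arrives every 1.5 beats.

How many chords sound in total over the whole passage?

A: 12 bars × 4 beats = 48 beats; 8 beats/chord → 6 chords.
B: 6 bars × 7 beats = 42 beats; 1.5 beats/chord → 28 chords.
C: 5 bars × 4 beats = 20 beats; 0.5 beats/chord → 40 chords.
D: 24 bars × 3 beats = 72 beats; 8 beats/chord → 9 chords.
E: 15 bars × 4 beats = 60 beats; 1.5 beats/chord → 40 chords.
Total: 6 + 28 + 40 + 9 + 40 = 123.

123 chords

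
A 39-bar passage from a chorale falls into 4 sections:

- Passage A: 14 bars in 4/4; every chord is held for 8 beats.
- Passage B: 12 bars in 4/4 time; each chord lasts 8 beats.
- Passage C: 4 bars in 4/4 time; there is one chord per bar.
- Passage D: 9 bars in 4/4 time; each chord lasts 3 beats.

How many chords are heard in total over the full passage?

29 chords

A has 56 beats and chords last 8 each, so 7 chords.
B has 48 beats and chords last 8 each, so 6 chords.
C has 16 beats and chords last 4 each, so 4 chords.
D has 36 beats and chords last 3 each, so 12 chords.
Total: 7 + 6 + 4 + 12 = 29.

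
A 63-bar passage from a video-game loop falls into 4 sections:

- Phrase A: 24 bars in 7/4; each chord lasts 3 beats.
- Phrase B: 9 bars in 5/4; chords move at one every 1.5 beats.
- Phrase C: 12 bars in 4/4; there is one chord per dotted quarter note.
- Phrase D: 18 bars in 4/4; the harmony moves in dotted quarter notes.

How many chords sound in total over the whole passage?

166 chords

A: 24·7 = 168 beats, 168/3 = 56 chords.
B: 9·5 = 45 beats, 45/1.5 = 30 chords.
C: 12·4 = 48 beats, 48/1.5 = 32 chords.
D: 18·4 = 72 beats, 72/1.5 = 48 chords.
Total: 56 + 30 + 32 + 48 = 166.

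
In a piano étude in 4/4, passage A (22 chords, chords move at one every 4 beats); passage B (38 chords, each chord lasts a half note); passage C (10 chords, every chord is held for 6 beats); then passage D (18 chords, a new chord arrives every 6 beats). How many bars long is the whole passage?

A: 22 × 4 = 88 beats = 22 bars.
B: 38 × 2 = 76 beats = 19 bars.
C: 10 × 6 = 60 beats = 15 bars.
D: 18 × 6 = 108 beats = 27 bars.
Total: 22 + 19 + 15 + 27 = 83 bars.

83 bars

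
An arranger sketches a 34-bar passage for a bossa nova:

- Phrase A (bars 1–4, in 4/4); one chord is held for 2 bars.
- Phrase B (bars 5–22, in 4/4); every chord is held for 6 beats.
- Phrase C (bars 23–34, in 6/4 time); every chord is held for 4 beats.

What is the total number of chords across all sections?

A has 16 beats and chords last 8 each, so 2 chords.
B has 72 beats and chords last 6 each, so 12 chords.
C has 72 beats and chords last 4 each, so 18 chords.
Total: 2 + 12 + 18 = 32.

32 chords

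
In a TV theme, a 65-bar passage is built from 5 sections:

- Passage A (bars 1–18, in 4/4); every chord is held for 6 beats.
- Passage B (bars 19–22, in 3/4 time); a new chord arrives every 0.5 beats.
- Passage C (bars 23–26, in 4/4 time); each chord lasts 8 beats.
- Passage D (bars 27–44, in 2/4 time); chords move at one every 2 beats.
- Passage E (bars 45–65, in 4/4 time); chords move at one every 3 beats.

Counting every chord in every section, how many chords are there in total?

84 chords

A: 18 bars × 4 beats = 72 beats; 6 beats/chord → 12 chords.
B: 4 bars × 3 beats = 12 beats; 0.5 beats/chord → 24 chords.
C: 4 bars × 4 beats = 16 beats; 8 beats/chord → 2 chords.
D: 18 bars × 2 beats = 36 beats; 2 beats/chord → 18 chords.
E: 21 bars × 4 beats = 84 beats; 3 beats/chord → 28 chords.
Total: 12 + 24 + 2 + 18 + 28 = 84.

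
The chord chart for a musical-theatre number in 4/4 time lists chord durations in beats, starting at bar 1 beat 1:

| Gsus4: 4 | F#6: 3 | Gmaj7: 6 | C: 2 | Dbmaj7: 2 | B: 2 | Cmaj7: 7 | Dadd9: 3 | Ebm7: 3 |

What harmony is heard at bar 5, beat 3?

Beat 3 of bar 5 is beat (5−1)×4 + 3 = 19 overall.
Running totals: Gsus4 ends at 4, F#6 ends at 7, Gmaj7 ends at 13, C ends at 15, Dbmaj7 ends at 17, B ends at 19.
Beat 19 falls within B.

B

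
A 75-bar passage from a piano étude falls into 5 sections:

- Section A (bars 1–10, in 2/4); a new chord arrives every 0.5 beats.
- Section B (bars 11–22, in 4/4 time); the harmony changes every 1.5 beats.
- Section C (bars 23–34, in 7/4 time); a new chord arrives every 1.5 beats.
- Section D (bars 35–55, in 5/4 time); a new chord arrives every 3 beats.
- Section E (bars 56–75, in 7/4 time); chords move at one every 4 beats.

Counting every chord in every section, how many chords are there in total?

198 chords

A has 20 beats and chords last 0.5 each, so 40 chords.
B has 48 beats and chords last 1.5 each, so 32 chords.
C has 84 beats and chords last 1.5 each, so 56 chords.
D has 105 beats and chords last 3 each, so 35 chords.
E has 140 beats and chords last 4 each, so 35 chords.
Total: 40 + 32 + 56 + 35 + 35 = 198.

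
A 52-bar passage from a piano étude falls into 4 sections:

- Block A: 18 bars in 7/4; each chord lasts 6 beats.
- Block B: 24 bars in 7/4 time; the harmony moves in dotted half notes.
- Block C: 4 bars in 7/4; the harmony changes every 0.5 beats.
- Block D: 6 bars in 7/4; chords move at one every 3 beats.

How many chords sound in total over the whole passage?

147 chords

A: 18·7 = 126 beats, 126/6 = 21 chords.
B: 24·7 = 168 beats, 168/3 = 56 chords.
C: 4·7 = 28 beats, 28/0.5 = 56 chords.
D: 6·7 = 42 beats, 42/3 = 14 chords.
Total: 21 + 56 + 56 + 14 = 147.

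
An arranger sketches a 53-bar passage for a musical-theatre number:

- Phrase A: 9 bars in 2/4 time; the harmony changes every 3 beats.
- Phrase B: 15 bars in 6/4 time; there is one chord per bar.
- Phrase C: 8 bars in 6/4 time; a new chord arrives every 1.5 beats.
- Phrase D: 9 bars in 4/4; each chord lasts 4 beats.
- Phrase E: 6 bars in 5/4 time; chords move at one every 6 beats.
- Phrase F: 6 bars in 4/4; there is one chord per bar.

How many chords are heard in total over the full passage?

73 chords

A: 9 bars × 2 beats = 18 beats; 3 beats/chord → 6 chords.
B: 15 bars × 6 beats = 90 beats; 6 beats/chord → 15 chords.
C: 8 bars × 6 beats = 48 beats; 1.5 beats/chord → 32 chords.
D: 9 bars × 4 beats = 36 beats; 4 beats/chord → 9 chords.
E: 6 bars × 5 beats = 30 beats; 6 beats/chord → 5 chords.
F: 6 bars × 4 beats = 24 beats; 4 beats/chord → 6 chords.
Total: 6 + 15 + 32 + 9 + 5 + 6 = 73.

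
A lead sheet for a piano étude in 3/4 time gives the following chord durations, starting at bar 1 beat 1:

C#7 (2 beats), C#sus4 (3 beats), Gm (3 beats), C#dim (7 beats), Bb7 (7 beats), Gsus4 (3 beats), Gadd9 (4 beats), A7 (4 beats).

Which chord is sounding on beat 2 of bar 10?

Gadd9

Beat 2 of bar 10 is beat (10−1)×3 + 2 = 29 overall.
Running totals: C#7 ends at 2, C#sus4 ends at 5, Gm ends at 8, C#dim ends at 15, Bb7 ends at 22, Gsus4 ends at 25, Gadd9 ends at 29.
Beat 29 falls within Gadd9.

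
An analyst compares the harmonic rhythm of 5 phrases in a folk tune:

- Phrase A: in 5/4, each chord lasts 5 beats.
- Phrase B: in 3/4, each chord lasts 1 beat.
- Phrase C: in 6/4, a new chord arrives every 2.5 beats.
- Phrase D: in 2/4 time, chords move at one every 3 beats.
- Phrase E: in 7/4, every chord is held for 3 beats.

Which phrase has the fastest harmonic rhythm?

Phrase B

A: each chord is 5 beats in 5/4, so 1 per bar.
B: each chord is 1 beat in 3/4, so 3 per bar.
C: each chord is 2.5 beats in 6/4, so 2.4 per bar.
D: each chord is 3 beats in 2/4, so 2/3 per bar.
E: each chord is 3 beats in 7/4, so 7/3 per bar.
Fastest is B at 3 chords/bar.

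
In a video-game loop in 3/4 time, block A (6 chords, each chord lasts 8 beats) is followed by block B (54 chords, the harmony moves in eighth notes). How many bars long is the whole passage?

25 bars

A: 6 × 8 = 48 beats = 16 bars.
B: 54 × 0.5 = 27 beats = 9 bars.
Total: 16 + 9 = 25 bars.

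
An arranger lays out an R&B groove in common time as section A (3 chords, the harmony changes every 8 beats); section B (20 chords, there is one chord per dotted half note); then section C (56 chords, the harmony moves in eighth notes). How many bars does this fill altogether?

28 bars

A: 3 × 8 = 24 beats = 6 bars.
B: 20 × 3 = 60 beats = 15 bars.
C: 56 × 0.5 = 28 beats = 7 bars.
Total: 6 + 15 + 7 = 28 bars.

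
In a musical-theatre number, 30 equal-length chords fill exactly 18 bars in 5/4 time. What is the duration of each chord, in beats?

18 bars × 5 beats/bar = 90 beats total.
90 beats ÷ 30 chords = 3 beats per chord.
(That is a dotted half note.)

3 beats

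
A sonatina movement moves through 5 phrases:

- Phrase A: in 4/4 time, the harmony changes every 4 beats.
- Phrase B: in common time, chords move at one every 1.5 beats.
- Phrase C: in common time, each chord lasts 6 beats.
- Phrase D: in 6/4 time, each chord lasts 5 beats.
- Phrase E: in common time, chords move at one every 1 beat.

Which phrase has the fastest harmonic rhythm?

A: each chord is 4 beats in 4/4, so 1 per bar.
B: each chord is 1.5 beats in 4/4, so 8/3 per bar.
C: each chord is 6 beats in 4/4, so 2/3 per bar.
D: each chord is 5 beats in 6/4, so 1.2 per bar.
E: each chord is 1 beat in 4/4, so 4 per bar.
Fastest is E at 4 chords/bar.

Phrase E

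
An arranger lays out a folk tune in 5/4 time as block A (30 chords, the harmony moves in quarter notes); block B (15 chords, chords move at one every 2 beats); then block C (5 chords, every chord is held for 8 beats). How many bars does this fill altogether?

A: 30 × 1 = 30 beats = 6 bars.
B: 15 × 2 = 30 beats = 6 bars.
C: 5 × 8 = 40 beats = 8 bars.
Total: 6 + 6 + 8 = 20 bars.

20 bars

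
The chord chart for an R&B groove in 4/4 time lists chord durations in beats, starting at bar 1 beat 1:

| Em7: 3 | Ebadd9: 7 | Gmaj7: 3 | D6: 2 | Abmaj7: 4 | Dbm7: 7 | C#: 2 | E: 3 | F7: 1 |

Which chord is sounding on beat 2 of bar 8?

Beat 2 of bar 8 is beat (8−1)×4 + 2 = 30 overall.
Running totals: Em7 ends at 3, Ebadd9 ends at 10, Gmaj7 ends at 13, D6 ends at 15, Abmaj7 ends at 19, Dbm7 ends at 26, C# ends at 28, E ends at 31.
Beat 30 falls within E.

E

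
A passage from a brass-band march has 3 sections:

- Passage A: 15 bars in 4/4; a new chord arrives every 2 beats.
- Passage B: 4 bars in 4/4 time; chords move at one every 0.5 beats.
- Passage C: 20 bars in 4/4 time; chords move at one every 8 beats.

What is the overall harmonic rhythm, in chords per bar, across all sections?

A: 15 bars of 4 beats is 60 beats; at 2 beats each that's 30 chords.
B: 4 bars of 4 beats is 16 beats; at 0.5 beats each that's 32 chords.
C: 20 bars of 4 beats is 80 beats; at 8 beats each that's 10 chords.
Overall: 72 chords over 39 bars → 72/39 = 24/13 chords per bar.

24/13 chords per bar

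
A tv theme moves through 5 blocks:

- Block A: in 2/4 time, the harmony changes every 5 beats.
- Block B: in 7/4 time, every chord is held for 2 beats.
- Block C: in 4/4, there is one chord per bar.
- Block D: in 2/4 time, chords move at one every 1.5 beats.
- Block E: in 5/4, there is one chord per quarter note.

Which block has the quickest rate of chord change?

Block E

A: 2 beats/bar ÷ 5 beats/chord = 0.4 chords/bar.
B: 7 beats/bar ÷ 2 beats/chord = 3.5 chords/bar.
C: 4 beats/bar ÷ 4 beats/chord = 1 chord/bar.
D: 2 beats/bar ÷ 1.5 beats/chord = 4/3 chords/bar.
E: 5 beats/bar ÷ 1 beat/chord = 5 chords/bar.
Fastest is E at 5 chords/bar.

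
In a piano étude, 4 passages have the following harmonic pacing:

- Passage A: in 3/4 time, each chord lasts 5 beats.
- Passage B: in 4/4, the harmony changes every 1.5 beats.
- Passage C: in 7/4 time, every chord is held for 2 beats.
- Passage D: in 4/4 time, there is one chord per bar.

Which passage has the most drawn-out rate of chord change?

A: 3/5 = 0.6 chords/bar.
B: 4/1.5 = 8/3 chords/bar.
C: 7/2 = 3.5 chords/bar.
D: 4/4 = 1 chord/bar.
Slowest is A at 0.6 chords/bar.

Passage A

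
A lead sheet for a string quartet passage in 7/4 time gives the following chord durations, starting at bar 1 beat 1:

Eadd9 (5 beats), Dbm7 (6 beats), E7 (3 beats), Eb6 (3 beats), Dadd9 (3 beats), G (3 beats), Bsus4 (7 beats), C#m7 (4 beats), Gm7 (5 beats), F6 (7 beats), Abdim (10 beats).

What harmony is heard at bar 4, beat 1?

G

Beat 1 of bar 4 is beat (4−1)×7 + 1 = 22 overall.
Running totals: Eadd9 ends at 5, Dbm7 ends at 11, E7 ends at 14, Eb6 ends at 17, Dadd9 ends at 20, G ends at 23.
Beat 22 falls within G.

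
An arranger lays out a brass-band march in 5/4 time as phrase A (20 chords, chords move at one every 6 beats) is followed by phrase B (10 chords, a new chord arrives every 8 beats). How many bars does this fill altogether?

40 bars

A: 20 × 6 = 120 beats = 24 bars.
B: 10 × 8 = 80 beats = 16 bars.
Total: 24 + 16 = 40 bars.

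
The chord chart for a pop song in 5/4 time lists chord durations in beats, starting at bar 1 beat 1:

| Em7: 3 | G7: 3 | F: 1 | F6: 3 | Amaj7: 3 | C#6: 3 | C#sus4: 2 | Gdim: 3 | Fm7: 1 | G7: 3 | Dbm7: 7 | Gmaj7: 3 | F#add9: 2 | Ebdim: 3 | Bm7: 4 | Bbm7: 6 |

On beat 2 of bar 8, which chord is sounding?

Beat 2 of bar 8 is beat (8−1)×5 + 2 = 37 overall.
Running totals: Em7 ends at 3, G7 ends at 6, F ends at 7, F6 ends at 10, Amaj7 ends at 13, C#6 ends at 16, C#sus4 ends at 18, Gdim ends at 21, Fm7 ends at 22, G7 ends at 25, Dbm7 ends at 32, Gmaj7 ends at 35, F#add9 ends at 37.
Beat 37 falls within F#add9.

F#add9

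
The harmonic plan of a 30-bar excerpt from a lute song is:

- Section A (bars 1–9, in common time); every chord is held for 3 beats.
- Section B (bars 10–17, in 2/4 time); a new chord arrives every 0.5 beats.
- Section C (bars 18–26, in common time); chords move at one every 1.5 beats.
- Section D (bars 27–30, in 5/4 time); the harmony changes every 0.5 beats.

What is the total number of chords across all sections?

A: 9 bars × 4 beats = 36 beats; 3 beats/chord → 12 chords.
B: 8 bars × 2 beats = 16 beats; 0.5 beats/chord → 32 chords.
C: 9 bars × 4 beats = 36 beats; 1.5 beats/chord → 24 chords.
D: 4 bars × 5 beats = 20 beats; 0.5 beats/chord → 40 chords.
Total: 12 + 32 + 24 + 40 = 108.

108 chords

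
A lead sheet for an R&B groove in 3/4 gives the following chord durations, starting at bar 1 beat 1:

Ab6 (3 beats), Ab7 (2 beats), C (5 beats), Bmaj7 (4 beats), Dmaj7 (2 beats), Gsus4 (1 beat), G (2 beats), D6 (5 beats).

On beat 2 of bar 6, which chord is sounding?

Beat 2 of bar 6 is beat (6−1)×3 + 2 = 17 overall.
Running totals: Ab6 ends at 3, Ab7 ends at 5, C ends at 10, Bmaj7 ends at 14, Dmaj7 ends at 16, Gsus4 ends at 17.
Beat 17 falls within Gsus4.

Gsus4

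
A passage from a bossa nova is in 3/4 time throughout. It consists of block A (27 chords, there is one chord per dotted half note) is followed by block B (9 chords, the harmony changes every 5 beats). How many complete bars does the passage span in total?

42 bars

A: 27 × 3 = 81 beats = 27 bars.
B: 9 × 5 = 45 beats = 15 bars.
Total: 27 + 15 = 42 bars.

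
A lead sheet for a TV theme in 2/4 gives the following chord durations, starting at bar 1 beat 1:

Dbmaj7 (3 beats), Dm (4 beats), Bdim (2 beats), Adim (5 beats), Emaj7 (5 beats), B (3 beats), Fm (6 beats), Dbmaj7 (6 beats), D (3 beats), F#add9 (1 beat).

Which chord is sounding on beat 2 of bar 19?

Beat 2 of bar 19 is beat (19−1)×2 + 2 = 38 overall.
Running totals: Dbmaj7 ends at 3, Dm ends at 7, Bdim ends at 9, Adim ends at 14, Emaj7 ends at 19, B ends at 22, Fm ends at 28, Dbmaj7 ends at 34, D ends at 37, F#add9 ends at 38.
Beat 38 falls within F#add9.

F#add9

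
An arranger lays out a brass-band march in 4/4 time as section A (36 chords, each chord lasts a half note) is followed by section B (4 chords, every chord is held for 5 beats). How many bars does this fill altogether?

A: 36 × 2 = 72 beats = 18 bars.
B: 4 × 5 = 20 beats = 5 bars.
Total: 18 + 5 = 23 bars.

23 bars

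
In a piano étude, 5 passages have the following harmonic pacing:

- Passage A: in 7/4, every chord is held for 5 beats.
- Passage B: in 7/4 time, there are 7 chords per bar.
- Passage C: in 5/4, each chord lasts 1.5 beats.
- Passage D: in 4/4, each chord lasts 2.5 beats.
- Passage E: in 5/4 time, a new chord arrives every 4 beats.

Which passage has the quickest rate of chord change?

Passage B

A: each chord is 5 beats in 7/4, so 1.4 per bar.
B: each chord is 1 beat in 7/4, so 7 per bar.
C: each chord is 1.5 beats in 5/4, so 10/3 per bar.
D: each chord is 2.5 beats in 4/4, so 1.6 per bar.
E: each chord is 4 beats in 5/4, so 1.25 per bar.
Fastest is B at 7 chords/bar.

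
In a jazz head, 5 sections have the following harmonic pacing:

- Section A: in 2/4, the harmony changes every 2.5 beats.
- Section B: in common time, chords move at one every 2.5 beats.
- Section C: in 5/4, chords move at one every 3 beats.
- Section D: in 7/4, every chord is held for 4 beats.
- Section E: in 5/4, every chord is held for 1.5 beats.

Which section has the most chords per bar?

Section E

A: 2/2.5 = 0.8 chords/bar.
B: 4/2.5 = 1.6 chords/bar.
C: 5/3 = 5/3 chords/bar.
D: 7/4 = 1.75 chords/bar.
E: 5/1.5 = 10/3 chords/bar.
Fastest is E at 10/3 chords/bar.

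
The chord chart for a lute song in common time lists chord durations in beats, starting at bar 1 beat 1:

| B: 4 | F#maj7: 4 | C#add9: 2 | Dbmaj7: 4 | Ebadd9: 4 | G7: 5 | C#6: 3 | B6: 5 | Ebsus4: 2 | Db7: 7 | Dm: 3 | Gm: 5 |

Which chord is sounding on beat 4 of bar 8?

Ebsus4

Beat 4 of bar 8 is beat (8−1)×4 + 4 = 32 overall.
Running totals: B ends at 4, F#maj7 ends at 8, C#add9 ends at 10, Dbmaj7 ends at 14, Ebadd9 ends at 18, G7 ends at 23, C#6 ends at 26, B6 ends at 31, Ebsus4 ends at 33.
Beat 32 falls within Ebsus4.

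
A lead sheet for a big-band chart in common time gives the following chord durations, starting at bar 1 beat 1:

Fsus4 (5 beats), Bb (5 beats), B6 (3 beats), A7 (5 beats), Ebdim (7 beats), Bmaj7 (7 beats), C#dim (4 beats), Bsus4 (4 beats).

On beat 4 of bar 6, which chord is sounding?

Ebdim

Beat 4 of bar 6 is beat (6−1)×4 + 4 = 24 overall.
Running totals: Fsus4 ends at 5, Bb ends at 10, B6 ends at 13, A7 ends at 18, Ebdim ends at 25.
Beat 24 falls within Ebdim.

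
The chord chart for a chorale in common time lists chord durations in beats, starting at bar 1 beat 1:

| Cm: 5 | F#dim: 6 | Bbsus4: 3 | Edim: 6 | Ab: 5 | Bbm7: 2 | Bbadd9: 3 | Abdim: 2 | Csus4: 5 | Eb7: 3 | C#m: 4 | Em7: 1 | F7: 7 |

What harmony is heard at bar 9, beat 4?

Csus4

Beat 4 of bar 9 is beat (9−1)×4 + 4 = 36 overall.
Running totals: Cm ends at 5, F#dim ends at 11, Bbsus4 ends at 14, Edim ends at 20, Ab ends at 25, Bbm7 ends at 27, Bbadd9 ends at 30, Abdim ends at 32, Csus4 ends at 37.
Beat 36 falls within Csus4.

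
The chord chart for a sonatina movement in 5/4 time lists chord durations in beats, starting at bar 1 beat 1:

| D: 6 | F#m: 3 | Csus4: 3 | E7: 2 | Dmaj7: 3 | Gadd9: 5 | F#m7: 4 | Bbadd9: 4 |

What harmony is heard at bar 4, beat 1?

Beat 1 of bar 4 is beat (4−1)×5 + 1 = 16 overall.
Running totals: D ends at 6, F#m ends at 9, Csus4 ends at 12, E7 ends at 14, Dmaj7 ends at 17.
Beat 16 falls within Dmaj7.

Dmaj7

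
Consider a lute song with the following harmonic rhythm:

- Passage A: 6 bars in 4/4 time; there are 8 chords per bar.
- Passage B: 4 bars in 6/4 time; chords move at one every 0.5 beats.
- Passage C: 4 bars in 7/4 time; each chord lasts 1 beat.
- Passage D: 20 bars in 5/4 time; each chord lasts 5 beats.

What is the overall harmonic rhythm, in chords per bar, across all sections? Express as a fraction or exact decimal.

A: 6 × 4 = 24 beats ÷ 0.5 = 48 chords.
B: 4 × 6 = 24 beats ÷ 0.5 = 48 chords.
C: 4 × 7 = 28 beats ÷ 1 = 28 chords.
D: 20 × 5 = 100 beats ÷ 5 = 20 chords.
Overall: 144 chords over 34 bars → 144/34 = 72/17 chords per bar.

72/17 chords per bar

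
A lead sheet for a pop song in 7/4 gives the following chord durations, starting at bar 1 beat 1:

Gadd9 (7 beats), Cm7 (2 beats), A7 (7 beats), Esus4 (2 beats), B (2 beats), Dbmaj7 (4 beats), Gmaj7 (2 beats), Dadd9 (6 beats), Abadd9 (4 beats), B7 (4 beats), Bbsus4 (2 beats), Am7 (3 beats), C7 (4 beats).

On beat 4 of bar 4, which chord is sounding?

Beat 4 of bar 4 is beat (4−1)×7 + 4 = 25 overall.
Running totals: Gadd9 ends at 7, Cm7 ends at 9, A7 ends at 16, Esus4 ends at 18, B ends at 20, Dbmaj7 ends at 24, Gmaj7 ends at 26.
Beat 25 falls within Gmaj7.

Gmaj7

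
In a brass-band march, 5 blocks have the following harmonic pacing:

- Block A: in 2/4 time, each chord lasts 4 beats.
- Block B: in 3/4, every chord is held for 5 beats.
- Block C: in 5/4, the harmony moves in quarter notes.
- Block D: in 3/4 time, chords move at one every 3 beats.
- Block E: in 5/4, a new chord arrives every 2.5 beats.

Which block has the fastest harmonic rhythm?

Block C

A: 2 beats/bar ÷ 4 beats/chord = 0.5 chords/bar.
B: 3 beats/bar ÷ 5 beats/chord = 0.6 chords/bar.
C: 5 beats/bar ÷ 1 beat/chord = 5 chords/bar.
D: 3 beats/bar ÷ 3 beats/chord = 1 chord/bar.
E: 5 beats/bar ÷ 2.5 beats/chord = 2 chords/bar.
Fastest is C at 5 chords/bar.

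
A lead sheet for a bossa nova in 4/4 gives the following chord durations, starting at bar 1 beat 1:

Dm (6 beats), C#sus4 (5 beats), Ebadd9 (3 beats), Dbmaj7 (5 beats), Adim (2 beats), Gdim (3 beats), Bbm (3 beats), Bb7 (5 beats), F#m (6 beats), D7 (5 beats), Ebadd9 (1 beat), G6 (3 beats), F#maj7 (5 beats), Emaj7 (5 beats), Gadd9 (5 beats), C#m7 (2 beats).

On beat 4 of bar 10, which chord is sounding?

D7

Beat 4 of bar 10 is beat (10−1)×4 + 4 = 40 overall.
Running totals: Dm ends at 6, C#sus4 ends at 11, Ebadd9 ends at 14, Dbmaj7 ends at 19, Adim ends at 21, Gdim ends at 24, Bbm ends at 27, Bb7 ends at 32, F#m ends at 38, D7 ends at 43.
Beat 40 falls within D7.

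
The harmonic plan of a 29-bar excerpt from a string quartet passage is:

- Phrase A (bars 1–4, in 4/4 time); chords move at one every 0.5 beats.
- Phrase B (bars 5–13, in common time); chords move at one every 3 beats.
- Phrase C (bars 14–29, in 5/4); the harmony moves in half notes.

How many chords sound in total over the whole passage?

84 chords

A has 16 beats and chords last 0.5 each, so 32 chords.
B has 36 beats and chords last 3 each, so 12 chords.
C has 80 beats and chords last 2 each, so 40 chords.
Total: 32 + 12 + 40 = 84.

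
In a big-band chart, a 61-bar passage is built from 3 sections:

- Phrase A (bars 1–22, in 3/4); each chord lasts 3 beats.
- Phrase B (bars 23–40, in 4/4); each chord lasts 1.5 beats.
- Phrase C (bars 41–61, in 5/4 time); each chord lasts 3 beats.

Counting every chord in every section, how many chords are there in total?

105 chords

A: 22·3 = 66 beats, 66/3 = 22 chords.
B: 18·4 = 72 beats, 72/1.5 = 48 chords.
C: 21·5 = 105 beats, 105/3 = 35 chords.
Total: 22 + 48 + 35 = 105.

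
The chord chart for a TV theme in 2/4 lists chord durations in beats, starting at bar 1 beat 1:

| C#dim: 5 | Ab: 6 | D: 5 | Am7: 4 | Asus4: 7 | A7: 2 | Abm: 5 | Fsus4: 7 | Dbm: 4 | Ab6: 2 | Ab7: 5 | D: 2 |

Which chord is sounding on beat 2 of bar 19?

Beat 2 of bar 19 is beat (19−1)×2 + 2 = 38 overall.
Running totals: C#dim ends at 5, Ab ends at 11, D ends at 16, Am7 ends at 20, Asus4 ends at 27, A7 ends at 29, Abm ends at 34, Fsus4 ends at 41.
Beat 38 falls within Fsus4.

Fsus4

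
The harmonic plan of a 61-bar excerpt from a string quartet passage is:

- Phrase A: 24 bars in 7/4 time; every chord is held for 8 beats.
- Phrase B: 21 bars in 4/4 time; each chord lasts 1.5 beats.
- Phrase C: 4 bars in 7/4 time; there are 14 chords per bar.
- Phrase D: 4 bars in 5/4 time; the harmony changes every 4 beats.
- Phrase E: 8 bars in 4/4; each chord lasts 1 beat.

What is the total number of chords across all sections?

A: 24·7 = 168 beats, 168/8 = 21 chords.
B: 21·4 = 84 beats, 84/1.5 = 56 chords.
C: 4·7 = 28 beats, 28/0.5 = 56 chords.
D: 4·5 = 20 beats, 20/4 = 5 chords.
E: 8·4 = 32 beats, 32/1 = 32 chords.
Total: 21 + 56 + 56 + 5 + 32 = 170.

170 chords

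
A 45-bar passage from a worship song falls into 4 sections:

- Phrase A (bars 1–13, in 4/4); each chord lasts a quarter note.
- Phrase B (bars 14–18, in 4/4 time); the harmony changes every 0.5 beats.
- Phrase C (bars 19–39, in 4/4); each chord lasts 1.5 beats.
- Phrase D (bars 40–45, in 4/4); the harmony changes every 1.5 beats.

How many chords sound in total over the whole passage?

164 chords

A: 13 bars × 4 beats = 52 beats; 1 beat/chord → 52 chords.
B: 5 bars × 4 beats = 20 beats; 0.5 beats/chord → 40 chords.
C: 21 bars × 4 beats = 84 beats; 1.5 beats/chord → 56 chords.
D: 6 bars × 4 beats = 24 beats; 1.5 beats/chord → 16 chords.
Total: 52 + 40 + 56 + 16 = 164.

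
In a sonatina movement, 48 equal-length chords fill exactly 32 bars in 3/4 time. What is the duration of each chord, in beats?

2 beats

32 bars × 3 beats/bar = 96 beats total.
96 beats ÷ 48 chords = 2 beats per chord.
(That is a half note.)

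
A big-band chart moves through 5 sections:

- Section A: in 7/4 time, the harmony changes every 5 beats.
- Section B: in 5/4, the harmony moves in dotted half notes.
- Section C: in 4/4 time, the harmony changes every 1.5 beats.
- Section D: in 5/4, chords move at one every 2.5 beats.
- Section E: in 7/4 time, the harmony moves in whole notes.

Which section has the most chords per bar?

A: 7/5 = 1.4 chords/bar.
B: 5/3 = 5/3 chords/bar.
C: 4/1.5 = 8/3 chords/bar.
D: 5/2.5 = 2 chords/bar.
E: 7/4 = 1.75 chords/bar.
Fastest is C at 8/3 chords/bar.

Section C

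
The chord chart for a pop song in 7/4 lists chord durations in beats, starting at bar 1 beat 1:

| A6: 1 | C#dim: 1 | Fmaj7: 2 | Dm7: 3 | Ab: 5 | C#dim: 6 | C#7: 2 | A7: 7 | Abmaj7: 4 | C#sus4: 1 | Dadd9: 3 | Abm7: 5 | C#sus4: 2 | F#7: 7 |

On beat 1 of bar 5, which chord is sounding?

Abmaj7

Beat 1 of bar 5 is beat (5−1)×7 + 1 = 29 overall.
Running totals: A6 ends at 1, C#dim ends at 2, Fmaj7 ends at 4, Dm7 ends at 7, Ab ends at 12, C#dim ends at 18, C#7 ends at 20, A7 ends at 27, Abmaj7 ends at 31.
Beat 29 falls within Abmaj7.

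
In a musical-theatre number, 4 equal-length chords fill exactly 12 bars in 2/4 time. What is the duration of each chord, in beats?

12 bars × 2 beats/bar = 24 beats total.
24 beats ÷ 4 chords = 6 beats per chord.

6 beats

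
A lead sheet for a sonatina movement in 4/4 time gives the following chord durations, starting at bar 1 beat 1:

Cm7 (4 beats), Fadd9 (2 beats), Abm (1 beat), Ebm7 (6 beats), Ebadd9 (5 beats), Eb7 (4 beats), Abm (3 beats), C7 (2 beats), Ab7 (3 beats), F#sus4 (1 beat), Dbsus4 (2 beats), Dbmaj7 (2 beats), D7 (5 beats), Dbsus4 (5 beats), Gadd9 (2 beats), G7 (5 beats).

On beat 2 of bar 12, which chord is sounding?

Gadd9

Beat 2 of bar 12 is beat (12−1)×4 + 2 = 46 overall.
Running totals: Cm7 ends at 4, Fadd9 ends at 6, Abm ends at 7, Ebm7 ends at 13, Ebadd9 ends at 18, Eb7 ends at 22, Abm ends at 25, C7 ends at 27, Ab7 ends at 30, F#sus4 ends at 31, Dbsus4 ends at 33, Dbmaj7 ends at 35, D7 ends at 40, Dbsus4 ends at 45, Gadd9 ends at 47.
Beat 46 falls within Gadd9.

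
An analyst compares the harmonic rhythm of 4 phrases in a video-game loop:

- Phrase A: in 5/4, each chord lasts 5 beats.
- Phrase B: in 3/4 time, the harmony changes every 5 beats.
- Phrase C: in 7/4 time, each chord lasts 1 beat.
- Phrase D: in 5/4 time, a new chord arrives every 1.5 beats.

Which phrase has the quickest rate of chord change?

A: 5/5 = 1 chord/bar.
B: 3/5 = 0.6 chords/bar.
C: 7/1 = 7 chords/bar.
D: 5/1.5 = 10/3 chords/bar.
Fastest is C at 7 chords/bar.

Phrase C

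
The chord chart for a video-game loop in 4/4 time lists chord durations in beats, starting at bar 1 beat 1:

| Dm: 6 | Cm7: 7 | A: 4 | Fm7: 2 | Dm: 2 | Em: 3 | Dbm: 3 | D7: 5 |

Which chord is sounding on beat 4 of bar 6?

Beat 4 of bar 6 is beat (6−1)×4 + 4 = 24 overall.
Running totals: Dm ends at 6, Cm7 ends at 13, A ends at 17, Fm7 ends at 19, Dm ends at 21, Em ends at 24.
Beat 24 falls within Em.

Em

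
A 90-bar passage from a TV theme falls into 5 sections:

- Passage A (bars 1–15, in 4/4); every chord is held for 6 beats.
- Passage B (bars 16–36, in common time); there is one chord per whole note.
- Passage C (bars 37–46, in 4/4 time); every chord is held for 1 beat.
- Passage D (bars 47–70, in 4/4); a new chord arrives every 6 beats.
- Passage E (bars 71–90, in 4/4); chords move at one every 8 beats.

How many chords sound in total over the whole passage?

97 chords

A: 15 bars × 4 beats = 60 beats; 6 beats/chord → 10 chords.
B: 21 bars × 4 beats = 84 beats; 4 beats/chord → 21 chords.
C: 10 bars × 4 beats = 40 beats; 1 beat/chord → 40 chords.
D: 24 bars × 4 beats = 96 beats; 6 beats/chord → 16 chords.
E: 20 bars × 4 beats = 80 beats; 8 beats/chord → 10 chords.
Total: 10 + 21 + 40 + 16 + 10 = 97.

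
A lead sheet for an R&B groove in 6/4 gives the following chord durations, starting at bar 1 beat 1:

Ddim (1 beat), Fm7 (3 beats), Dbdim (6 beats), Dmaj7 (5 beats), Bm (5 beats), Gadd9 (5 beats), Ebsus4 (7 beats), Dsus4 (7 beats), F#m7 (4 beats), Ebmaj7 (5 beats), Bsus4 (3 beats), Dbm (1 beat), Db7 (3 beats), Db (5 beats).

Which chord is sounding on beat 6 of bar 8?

Ebmaj7

Beat 6 of bar 8 is beat (8−1)×6 + 6 = 48 overall.
Running totals: Ddim ends at 1, Fm7 ends at 4, Dbdim ends at 10, Dmaj7 ends at 15, Bm ends at 20, Gadd9 ends at 25, Ebsus4 ends at 32, Dsus4 ends at 39, F#m7 ends at 43, Ebmaj7 ends at 48.
Beat 48 falls within Ebmaj7.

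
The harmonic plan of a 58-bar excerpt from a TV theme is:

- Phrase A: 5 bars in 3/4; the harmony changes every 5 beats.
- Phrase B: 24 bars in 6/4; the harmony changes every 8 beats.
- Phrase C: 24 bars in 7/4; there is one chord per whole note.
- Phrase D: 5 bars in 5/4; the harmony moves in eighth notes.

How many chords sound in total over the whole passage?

A: 5·3 = 15 beats, 15/5 = 3 chords.
B: 24·6 = 144 beats, 144/8 = 18 chords.
C: 24·7 = 168 beats, 168/4 = 42 chords.
D: 5·5 = 25 beats, 25/0.5 = 50 chords.
Total: 3 + 18 + 42 + 50 = 113.

113 chords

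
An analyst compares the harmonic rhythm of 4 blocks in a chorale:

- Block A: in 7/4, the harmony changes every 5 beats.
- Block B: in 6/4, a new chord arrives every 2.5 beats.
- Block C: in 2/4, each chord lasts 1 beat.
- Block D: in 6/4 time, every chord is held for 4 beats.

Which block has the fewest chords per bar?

Block A

A: 7 beats/bar ÷ 5 beats/chord = 1.4 chords/bar.
B: 6 beats/bar ÷ 2.5 beats/chord = 2.4 chords/bar.
C: 2 beats/bar ÷ 1 beat/chord = 2 chords/bar.
D: 6 beats/bar ÷ 4 beats/chord = 1.5 chords/bar.
Slowest is A at 1.4 chords/bar.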